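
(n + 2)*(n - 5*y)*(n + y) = n^3 - 4*n^2*y + 2*n^2 - 5*n*y^2 - 8*n*y - 10*y^2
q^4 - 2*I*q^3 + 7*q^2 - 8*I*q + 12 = (q - 3*I)*(q - 2*I)*(q + I)*(q + 2*I)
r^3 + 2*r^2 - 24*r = r*(r - 4)*(r + 6)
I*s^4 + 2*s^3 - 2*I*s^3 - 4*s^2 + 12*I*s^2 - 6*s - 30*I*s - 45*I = (s - 3)*(s - 5*I)*(s + 3*I)*(I*s + I)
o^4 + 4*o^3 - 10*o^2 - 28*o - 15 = (o - 3)*(o + 1)^2*(o + 5)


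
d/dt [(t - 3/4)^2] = 2*t - 3/2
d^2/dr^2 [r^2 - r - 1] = 2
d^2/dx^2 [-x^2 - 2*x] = -2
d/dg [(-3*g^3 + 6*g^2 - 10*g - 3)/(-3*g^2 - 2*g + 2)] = (9*g^4 + 12*g^3 - 60*g^2 + 6*g - 26)/(9*g^4 + 12*g^3 - 8*g^2 - 8*g + 4)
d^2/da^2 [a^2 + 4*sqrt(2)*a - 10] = 2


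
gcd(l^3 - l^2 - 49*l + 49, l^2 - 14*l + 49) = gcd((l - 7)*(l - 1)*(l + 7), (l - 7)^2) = l - 7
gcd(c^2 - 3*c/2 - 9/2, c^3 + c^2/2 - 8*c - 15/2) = c - 3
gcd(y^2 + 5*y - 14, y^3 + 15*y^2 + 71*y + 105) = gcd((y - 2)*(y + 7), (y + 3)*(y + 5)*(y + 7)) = y + 7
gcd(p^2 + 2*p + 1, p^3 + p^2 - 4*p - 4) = p + 1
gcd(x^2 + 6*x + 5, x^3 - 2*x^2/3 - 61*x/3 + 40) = x + 5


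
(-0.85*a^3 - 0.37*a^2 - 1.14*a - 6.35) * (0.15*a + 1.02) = -0.1275*a^4 - 0.9225*a^3 - 0.5484*a^2 - 2.1153*a - 6.477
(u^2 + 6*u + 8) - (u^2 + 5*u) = u + 8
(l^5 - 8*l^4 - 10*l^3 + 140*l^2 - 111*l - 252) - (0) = l^5 - 8*l^4 - 10*l^3 + 140*l^2 - 111*l - 252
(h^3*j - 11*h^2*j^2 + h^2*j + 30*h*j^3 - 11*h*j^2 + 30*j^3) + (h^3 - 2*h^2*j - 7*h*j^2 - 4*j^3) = h^3*j + h^3 - 11*h^2*j^2 - h^2*j + 30*h*j^3 - 18*h*j^2 + 26*j^3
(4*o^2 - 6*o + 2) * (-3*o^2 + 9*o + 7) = -12*o^4 + 54*o^3 - 32*o^2 - 24*o + 14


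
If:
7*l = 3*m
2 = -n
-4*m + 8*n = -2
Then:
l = -3/2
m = -7/2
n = -2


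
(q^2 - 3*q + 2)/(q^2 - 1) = (q - 2)/(q + 1)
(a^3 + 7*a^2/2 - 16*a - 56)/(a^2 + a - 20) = (a^2 + 15*a/2 + 14)/(a + 5)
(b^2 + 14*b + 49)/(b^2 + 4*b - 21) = (b + 7)/(b - 3)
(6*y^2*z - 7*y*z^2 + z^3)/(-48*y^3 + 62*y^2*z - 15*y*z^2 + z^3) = -z/(8*y - z)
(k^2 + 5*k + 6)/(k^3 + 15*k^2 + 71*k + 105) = (k + 2)/(k^2 + 12*k + 35)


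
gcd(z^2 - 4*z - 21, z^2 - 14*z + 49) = z - 7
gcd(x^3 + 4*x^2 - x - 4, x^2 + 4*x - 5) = x - 1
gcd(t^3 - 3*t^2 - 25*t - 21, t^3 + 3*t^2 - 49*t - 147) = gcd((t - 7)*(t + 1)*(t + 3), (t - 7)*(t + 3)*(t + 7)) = t^2 - 4*t - 21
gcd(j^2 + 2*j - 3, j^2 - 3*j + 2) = j - 1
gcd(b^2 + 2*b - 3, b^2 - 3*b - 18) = b + 3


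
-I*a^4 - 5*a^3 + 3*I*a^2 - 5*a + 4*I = (a - 4*I)*(a - I)^2*(-I*a + 1)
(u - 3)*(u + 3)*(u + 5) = u^3 + 5*u^2 - 9*u - 45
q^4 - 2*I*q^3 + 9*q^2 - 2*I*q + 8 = (q - 4*I)*(q - I)*(q + I)*(q + 2*I)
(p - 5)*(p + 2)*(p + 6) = p^3 + 3*p^2 - 28*p - 60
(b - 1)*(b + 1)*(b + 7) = b^3 + 7*b^2 - b - 7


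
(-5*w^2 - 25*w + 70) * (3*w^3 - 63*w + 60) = -15*w^5 - 75*w^4 + 525*w^3 + 1275*w^2 - 5910*w + 4200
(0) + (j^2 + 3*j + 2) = j^2 + 3*j + 2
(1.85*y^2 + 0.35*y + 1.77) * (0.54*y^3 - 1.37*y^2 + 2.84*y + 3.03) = 0.999*y^5 - 2.3455*y^4 + 5.7303*y^3 + 4.1746*y^2 + 6.0873*y + 5.3631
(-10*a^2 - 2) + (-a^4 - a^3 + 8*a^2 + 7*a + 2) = -a^4 - a^3 - 2*a^2 + 7*a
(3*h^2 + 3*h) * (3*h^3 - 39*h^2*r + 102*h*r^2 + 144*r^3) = 9*h^5 - 117*h^4*r + 9*h^4 + 306*h^3*r^2 - 117*h^3*r + 432*h^2*r^3 + 306*h^2*r^2 + 432*h*r^3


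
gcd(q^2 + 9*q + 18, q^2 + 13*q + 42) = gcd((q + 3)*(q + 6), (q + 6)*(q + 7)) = q + 6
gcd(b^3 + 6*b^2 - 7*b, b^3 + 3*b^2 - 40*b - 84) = b + 7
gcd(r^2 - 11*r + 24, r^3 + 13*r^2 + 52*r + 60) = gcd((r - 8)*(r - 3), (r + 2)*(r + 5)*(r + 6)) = 1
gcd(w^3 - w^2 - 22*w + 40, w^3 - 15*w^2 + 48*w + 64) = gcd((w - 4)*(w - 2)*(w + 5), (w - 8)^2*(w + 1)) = 1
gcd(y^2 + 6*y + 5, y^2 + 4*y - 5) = y + 5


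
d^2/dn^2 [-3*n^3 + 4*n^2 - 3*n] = 8 - 18*n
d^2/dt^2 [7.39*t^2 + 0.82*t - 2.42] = 14.7800000000000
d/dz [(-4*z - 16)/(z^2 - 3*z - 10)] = 4*(z^2 + 8*z - 2)/(z^4 - 6*z^3 - 11*z^2 + 60*z + 100)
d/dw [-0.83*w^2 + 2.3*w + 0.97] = 2.3 - 1.66*w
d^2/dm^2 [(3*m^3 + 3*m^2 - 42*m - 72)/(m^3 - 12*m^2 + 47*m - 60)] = 6*(13*m^3 - 27*m^2 - 369*m + 1119)/(m^6 - 24*m^5 + 237*m^4 - 1232*m^3 + 3555*m^2 - 5400*m + 3375)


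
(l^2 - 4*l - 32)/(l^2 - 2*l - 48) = (l + 4)/(l + 6)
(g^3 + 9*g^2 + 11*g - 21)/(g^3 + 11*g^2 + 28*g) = (g^2 + 2*g - 3)/(g*(g + 4))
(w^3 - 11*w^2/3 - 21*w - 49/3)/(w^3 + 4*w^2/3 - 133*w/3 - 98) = (w + 1)/(w + 6)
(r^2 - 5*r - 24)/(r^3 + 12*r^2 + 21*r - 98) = (r^2 - 5*r - 24)/(r^3 + 12*r^2 + 21*r - 98)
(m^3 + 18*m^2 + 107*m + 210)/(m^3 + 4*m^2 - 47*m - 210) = (m + 7)/(m - 7)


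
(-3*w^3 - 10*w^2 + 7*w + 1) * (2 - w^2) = 3*w^5 + 10*w^4 - 13*w^3 - 21*w^2 + 14*w + 2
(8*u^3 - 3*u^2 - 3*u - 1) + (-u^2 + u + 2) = 8*u^3 - 4*u^2 - 2*u + 1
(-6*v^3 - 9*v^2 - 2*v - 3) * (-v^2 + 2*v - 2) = 6*v^5 - 3*v^4 - 4*v^3 + 17*v^2 - 2*v + 6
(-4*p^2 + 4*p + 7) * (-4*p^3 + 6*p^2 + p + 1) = 16*p^5 - 40*p^4 - 8*p^3 + 42*p^2 + 11*p + 7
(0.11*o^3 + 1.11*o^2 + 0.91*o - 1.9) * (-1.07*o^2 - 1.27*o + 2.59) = -0.1177*o^5 - 1.3274*o^4 - 2.0985*o^3 + 3.7522*o^2 + 4.7699*o - 4.921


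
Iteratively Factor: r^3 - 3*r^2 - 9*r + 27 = (r + 3)*(r^2 - 6*r + 9) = (r - 3)*(r + 3)*(r - 3)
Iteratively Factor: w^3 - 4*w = (w - 2)*(w^2 + 2*w) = w*(w - 2)*(w + 2)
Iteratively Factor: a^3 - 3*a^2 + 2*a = (a - 1)*(a^2 - 2*a) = (a - 2)*(a - 1)*(a)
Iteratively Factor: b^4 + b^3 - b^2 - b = (b)*(b^3 + b^2 - b - 1) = b*(b + 1)*(b^2 - 1) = b*(b + 1)^2*(b - 1)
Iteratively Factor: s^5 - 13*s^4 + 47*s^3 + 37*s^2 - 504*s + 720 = (s - 4)*(s^4 - 9*s^3 + 11*s^2 + 81*s - 180) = (s - 4)*(s - 3)*(s^3 - 6*s^2 - 7*s + 60) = (s - 5)*(s - 4)*(s - 3)*(s^2 - s - 12) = (s - 5)*(s - 4)^2*(s - 3)*(s + 3)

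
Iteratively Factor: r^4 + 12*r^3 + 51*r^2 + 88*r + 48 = (r + 4)*(r^3 + 8*r^2 + 19*r + 12) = (r + 3)*(r + 4)*(r^2 + 5*r + 4) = (r + 3)*(r + 4)^2*(r + 1)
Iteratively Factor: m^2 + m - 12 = (m + 4)*(m - 3)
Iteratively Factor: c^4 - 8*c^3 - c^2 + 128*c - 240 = (c - 5)*(c^3 - 3*c^2 - 16*c + 48) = (c - 5)*(c - 4)*(c^2 + c - 12) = (c - 5)*(c - 4)*(c - 3)*(c + 4)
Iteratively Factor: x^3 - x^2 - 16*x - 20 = (x + 2)*(x^2 - 3*x - 10) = (x - 5)*(x + 2)*(x + 2)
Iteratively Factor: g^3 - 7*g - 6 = (g + 2)*(g^2 - 2*g - 3) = (g + 1)*(g + 2)*(g - 3)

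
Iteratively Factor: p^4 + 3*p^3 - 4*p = (p + 2)*(p^3 + p^2 - 2*p) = p*(p + 2)*(p^2 + p - 2) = p*(p + 2)^2*(p - 1)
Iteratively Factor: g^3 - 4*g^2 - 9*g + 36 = (g - 3)*(g^2 - g - 12) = (g - 4)*(g - 3)*(g + 3)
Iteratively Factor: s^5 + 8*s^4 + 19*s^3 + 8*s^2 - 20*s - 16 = (s + 2)*(s^4 + 6*s^3 + 7*s^2 - 6*s - 8) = (s + 1)*(s + 2)*(s^3 + 5*s^2 + 2*s - 8) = (s + 1)*(s + 2)^2*(s^2 + 3*s - 4) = (s - 1)*(s + 1)*(s + 2)^2*(s + 4)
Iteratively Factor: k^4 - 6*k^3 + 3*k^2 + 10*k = (k - 5)*(k^3 - k^2 - 2*k) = k*(k - 5)*(k^2 - k - 2) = k*(k - 5)*(k + 1)*(k - 2)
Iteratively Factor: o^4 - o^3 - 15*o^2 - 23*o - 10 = (o - 5)*(o^3 + 4*o^2 + 5*o + 2) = (o - 5)*(o + 1)*(o^2 + 3*o + 2) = (o - 5)*(o + 1)^2*(o + 2)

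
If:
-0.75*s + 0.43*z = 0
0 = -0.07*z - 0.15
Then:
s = -1.23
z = -2.14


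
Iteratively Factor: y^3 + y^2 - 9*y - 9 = (y - 3)*(y^2 + 4*y + 3) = (y - 3)*(y + 3)*(y + 1)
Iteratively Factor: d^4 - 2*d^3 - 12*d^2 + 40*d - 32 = (d - 2)*(d^3 - 12*d + 16) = (d - 2)*(d + 4)*(d^2 - 4*d + 4) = (d - 2)^2*(d + 4)*(d - 2)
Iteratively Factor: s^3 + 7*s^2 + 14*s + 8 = (s + 2)*(s^2 + 5*s + 4) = (s + 2)*(s + 4)*(s + 1)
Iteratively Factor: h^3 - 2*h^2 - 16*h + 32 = (h - 2)*(h^2 - 16) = (h - 4)*(h - 2)*(h + 4)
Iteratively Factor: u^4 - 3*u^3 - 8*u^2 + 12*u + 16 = (u - 4)*(u^3 + u^2 - 4*u - 4) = (u - 4)*(u + 2)*(u^2 - u - 2) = (u - 4)*(u - 2)*(u + 2)*(u + 1)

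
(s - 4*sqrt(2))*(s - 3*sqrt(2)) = s^2 - 7*sqrt(2)*s + 24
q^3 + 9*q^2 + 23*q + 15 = (q + 1)*(q + 3)*(q + 5)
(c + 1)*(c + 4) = c^2 + 5*c + 4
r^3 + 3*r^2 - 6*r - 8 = (r - 2)*(r + 1)*(r + 4)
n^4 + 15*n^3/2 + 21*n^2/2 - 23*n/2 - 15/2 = (n - 1)*(n + 1/2)*(n + 3)*(n + 5)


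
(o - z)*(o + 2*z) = o^2 + o*z - 2*z^2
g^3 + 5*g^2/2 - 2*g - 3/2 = (g - 1)*(g + 1/2)*(g + 3)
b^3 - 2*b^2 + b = b*(b - 1)^2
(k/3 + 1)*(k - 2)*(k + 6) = k^3/3 + 7*k^2/3 - 12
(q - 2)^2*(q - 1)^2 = q^4 - 6*q^3 + 13*q^2 - 12*q + 4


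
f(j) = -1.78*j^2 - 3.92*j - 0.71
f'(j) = -3.56*j - 3.92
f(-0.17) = -0.10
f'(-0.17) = -3.31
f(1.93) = -14.91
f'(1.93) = -10.79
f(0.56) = -3.46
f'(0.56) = -5.91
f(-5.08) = -26.73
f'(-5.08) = 14.16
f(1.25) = -8.39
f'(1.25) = -8.37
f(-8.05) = -84.50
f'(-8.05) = 24.74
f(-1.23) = 1.42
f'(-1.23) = 0.46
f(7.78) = -138.95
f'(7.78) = -31.62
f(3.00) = -28.49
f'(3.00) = -14.60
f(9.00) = -180.17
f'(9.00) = -35.96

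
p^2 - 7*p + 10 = (p - 5)*(p - 2)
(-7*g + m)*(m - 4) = -7*g*m + 28*g + m^2 - 4*m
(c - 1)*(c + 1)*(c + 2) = c^3 + 2*c^2 - c - 2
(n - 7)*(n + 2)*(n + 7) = n^3 + 2*n^2 - 49*n - 98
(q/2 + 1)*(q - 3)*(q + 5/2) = q^3/2 + 3*q^2/4 - 17*q/4 - 15/2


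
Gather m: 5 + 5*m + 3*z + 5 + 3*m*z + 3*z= m*(3*z + 5) + 6*z + 10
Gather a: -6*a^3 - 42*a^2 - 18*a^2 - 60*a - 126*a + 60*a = -6*a^3 - 60*a^2 - 126*a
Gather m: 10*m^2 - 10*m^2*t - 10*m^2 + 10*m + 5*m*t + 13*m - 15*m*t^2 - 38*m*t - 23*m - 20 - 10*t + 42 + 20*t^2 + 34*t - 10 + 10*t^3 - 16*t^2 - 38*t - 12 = -10*m^2*t + m*(-15*t^2 - 33*t) + 10*t^3 + 4*t^2 - 14*t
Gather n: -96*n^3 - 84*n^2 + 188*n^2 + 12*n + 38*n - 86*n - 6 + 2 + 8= -96*n^3 + 104*n^2 - 36*n + 4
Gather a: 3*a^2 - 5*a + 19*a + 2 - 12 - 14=3*a^2 + 14*a - 24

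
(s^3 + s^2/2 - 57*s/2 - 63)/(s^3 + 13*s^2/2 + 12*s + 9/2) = (2*s^2 - 5*s - 42)/(2*s^2 + 7*s + 3)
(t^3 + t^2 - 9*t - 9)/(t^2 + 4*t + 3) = t - 3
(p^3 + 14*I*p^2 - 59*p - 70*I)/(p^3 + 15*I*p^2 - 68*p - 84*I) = (p + 5*I)/(p + 6*I)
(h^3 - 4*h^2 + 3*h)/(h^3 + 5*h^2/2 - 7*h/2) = 2*(h - 3)/(2*h + 7)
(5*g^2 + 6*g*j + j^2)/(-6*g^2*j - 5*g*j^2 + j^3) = (-5*g - j)/(j*(6*g - j))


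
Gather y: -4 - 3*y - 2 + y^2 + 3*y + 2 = y^2 - 4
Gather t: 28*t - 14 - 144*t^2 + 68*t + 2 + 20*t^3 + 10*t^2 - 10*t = 20*t^3 - 134*t^2 + 86*t - 12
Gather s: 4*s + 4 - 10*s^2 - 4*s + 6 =10 - 10*s^2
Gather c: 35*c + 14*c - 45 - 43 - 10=49*c - 98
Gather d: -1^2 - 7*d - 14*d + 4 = 3 - 21*d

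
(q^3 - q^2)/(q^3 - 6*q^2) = (q - 1)/(q - 6)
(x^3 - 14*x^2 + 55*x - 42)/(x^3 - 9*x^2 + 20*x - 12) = (x - 7)/(x - 2)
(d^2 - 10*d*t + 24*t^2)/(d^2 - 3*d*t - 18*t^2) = (d - 4*t)/(d + 3*t)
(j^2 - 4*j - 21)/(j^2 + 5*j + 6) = (j - 7)/(j + 2)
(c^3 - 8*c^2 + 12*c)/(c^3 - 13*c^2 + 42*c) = (c - 2)/(c - 7)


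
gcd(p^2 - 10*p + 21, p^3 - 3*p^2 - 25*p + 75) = p - 3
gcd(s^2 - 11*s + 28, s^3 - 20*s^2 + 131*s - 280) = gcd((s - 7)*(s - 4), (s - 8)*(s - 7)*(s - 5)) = s - 7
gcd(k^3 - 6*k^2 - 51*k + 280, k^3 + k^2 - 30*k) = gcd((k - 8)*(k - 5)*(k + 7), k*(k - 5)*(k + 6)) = k - 5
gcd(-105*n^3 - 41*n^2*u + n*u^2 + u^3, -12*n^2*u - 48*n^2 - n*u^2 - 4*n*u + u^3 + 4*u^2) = 3*n + u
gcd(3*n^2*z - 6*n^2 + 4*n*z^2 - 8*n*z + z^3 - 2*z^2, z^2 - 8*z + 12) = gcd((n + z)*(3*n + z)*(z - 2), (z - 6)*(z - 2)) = z - 2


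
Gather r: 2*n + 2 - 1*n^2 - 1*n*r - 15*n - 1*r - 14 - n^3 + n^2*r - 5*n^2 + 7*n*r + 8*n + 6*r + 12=-n^3 - 6*n^2 - 5*n + r*(n^2 + 6*n + 5)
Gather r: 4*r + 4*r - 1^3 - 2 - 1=8*r - 4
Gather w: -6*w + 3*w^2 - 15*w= 3*w^2 - 21*w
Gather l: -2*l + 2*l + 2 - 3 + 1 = 0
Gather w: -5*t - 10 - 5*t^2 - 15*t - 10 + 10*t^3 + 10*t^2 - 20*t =10*t^3 + 5*t^2 - 40*t - 20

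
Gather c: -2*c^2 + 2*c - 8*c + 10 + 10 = -2*c^2 - 6*c + 20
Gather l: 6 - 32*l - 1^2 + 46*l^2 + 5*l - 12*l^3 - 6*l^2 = -12*l^3 + 40*l^2 - 27*l + 5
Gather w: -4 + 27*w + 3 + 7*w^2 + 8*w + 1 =7*w^2 + 35*w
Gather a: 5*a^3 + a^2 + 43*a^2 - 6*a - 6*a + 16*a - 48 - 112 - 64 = 5*a^3 + 44*a^2 + 4*a - 224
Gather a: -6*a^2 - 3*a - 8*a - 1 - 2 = -6*a^2 - 11*a - 3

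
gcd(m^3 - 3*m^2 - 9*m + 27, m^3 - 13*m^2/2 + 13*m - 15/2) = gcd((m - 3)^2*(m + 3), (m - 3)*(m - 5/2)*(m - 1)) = m - 3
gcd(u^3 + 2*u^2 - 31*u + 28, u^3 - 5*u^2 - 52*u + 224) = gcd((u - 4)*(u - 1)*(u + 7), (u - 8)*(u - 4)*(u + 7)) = u^2 + 3*u - 28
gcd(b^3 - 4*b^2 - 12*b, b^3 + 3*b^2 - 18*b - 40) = b + 2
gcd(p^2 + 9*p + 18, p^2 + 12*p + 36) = p + 6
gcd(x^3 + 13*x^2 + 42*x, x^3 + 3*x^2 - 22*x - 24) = x + 6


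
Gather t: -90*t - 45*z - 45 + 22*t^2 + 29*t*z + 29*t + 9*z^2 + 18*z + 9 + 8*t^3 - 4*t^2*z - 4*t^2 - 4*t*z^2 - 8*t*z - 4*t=8*t^3 + t^2*(18 - 4*z) + t*(-4*z^2 + 21*z - 65) + 9*z^2 - 27*z - 36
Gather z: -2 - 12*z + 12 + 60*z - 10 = 48*z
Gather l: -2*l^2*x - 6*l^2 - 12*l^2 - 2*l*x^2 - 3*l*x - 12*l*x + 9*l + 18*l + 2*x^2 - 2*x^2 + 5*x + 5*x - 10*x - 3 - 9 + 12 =l^2*(-2*x - 18) + l*(-2*x^2 - 15*x + 27)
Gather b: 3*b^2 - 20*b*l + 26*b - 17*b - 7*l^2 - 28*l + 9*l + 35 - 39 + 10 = 3*b^2 + b*(9 - 20*l) - 7*l^2 - 19*l + 6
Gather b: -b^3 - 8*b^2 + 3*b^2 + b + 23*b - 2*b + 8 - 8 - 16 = -b^3 - 5*b^2 + 22*b - 16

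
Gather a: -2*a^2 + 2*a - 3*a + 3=-2*a^2 - a + 3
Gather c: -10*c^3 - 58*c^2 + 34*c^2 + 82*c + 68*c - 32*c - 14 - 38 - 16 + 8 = -10*c^3 - 24*c^2 + 118*c - 60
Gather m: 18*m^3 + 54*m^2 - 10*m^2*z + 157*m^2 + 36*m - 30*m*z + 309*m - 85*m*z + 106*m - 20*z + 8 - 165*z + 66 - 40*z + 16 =18*m^3 + m^2*(211 - 10*z) + m*(451 - 115*z) - 225*z + 90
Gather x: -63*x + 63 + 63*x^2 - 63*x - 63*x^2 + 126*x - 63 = 0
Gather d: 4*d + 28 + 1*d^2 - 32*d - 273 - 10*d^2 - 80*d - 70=-9*d^2 - 108*d - 315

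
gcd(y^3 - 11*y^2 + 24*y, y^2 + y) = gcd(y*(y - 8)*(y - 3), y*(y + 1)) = y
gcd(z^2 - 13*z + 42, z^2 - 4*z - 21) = z - 7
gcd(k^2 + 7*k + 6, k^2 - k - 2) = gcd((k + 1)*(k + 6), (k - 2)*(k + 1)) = k + 1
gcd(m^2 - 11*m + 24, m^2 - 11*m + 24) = m^2 - 11*m + 24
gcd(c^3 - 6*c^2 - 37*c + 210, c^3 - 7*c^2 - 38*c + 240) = c^2 + c - 30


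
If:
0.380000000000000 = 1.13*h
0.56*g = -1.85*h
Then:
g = -1.11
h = 0.34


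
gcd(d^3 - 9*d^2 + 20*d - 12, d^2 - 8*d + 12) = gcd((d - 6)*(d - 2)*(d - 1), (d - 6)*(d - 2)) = d^2 - 8*d + 12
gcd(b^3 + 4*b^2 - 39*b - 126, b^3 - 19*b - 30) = b + 3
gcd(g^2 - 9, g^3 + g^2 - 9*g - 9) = g^2 - 9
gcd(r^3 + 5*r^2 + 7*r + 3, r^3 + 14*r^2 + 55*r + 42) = r + 1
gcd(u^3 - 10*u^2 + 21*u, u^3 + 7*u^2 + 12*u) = u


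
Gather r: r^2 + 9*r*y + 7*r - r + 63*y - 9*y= r^2 + r*(9*y + 6) + 54*y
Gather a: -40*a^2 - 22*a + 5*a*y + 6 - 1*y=-40*a^2 + a*(5*y - 22) - y + 6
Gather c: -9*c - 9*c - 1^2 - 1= -18*c - 2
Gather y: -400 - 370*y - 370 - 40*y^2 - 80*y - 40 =-40*y^2 - 450*y - 810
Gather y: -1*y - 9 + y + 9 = 0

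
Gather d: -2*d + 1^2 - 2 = -2*d - 1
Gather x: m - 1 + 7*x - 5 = m + 7*x - 6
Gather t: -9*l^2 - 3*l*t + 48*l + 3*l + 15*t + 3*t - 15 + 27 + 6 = -9*l^2 + 51*l + t*(18 - 3*l) + 18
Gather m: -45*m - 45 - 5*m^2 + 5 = -5*m^2 - 45*m - 40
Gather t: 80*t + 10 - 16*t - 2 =64*t + 8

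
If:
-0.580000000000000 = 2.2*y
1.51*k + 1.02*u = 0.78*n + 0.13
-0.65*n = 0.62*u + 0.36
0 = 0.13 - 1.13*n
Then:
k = 0.62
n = 0.12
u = -0.70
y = -0.26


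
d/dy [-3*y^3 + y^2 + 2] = y*(2 - 9*y)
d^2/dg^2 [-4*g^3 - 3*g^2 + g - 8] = -24*g - 6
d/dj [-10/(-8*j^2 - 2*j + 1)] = 20*(-8*j - 1)/(8*j^2 + 2*j - 1)^2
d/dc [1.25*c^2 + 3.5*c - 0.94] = 2.5*c + 3.5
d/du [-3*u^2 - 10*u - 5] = -6*u - 10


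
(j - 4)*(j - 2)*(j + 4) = j^3 - 2*j^2 - 16*j + 32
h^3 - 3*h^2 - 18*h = h*(h - 6)*(h + 3)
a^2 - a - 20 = (a - 5)*(a + 4)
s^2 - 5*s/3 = s*(s - 5/3)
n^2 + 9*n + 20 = (n + 4)*(n + 5)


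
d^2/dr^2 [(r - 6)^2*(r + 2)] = 6*r - 20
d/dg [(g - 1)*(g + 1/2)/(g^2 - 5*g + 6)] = (-9*g^2 + 26*g - 11)/(2*(g^4 - 10*g^3 + 37*g^2 - 60*g + 36))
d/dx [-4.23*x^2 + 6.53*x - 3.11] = 6.53 - 8.46*x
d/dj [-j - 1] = -1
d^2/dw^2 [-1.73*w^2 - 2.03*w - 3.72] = -3.46000000000000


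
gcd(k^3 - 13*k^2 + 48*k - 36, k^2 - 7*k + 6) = k^2 - 7*k + 6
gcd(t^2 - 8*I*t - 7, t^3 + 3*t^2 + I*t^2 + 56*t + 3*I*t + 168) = t - 7*I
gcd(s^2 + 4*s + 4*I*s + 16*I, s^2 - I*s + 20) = s + 4*I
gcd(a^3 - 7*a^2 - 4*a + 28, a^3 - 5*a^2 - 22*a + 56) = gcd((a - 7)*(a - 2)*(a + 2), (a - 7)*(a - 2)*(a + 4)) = a^2 - 9*a + 14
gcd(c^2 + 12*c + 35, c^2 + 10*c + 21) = c + 7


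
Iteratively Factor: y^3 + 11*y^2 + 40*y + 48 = (y + 4)*(y^2 + 7*y + 12) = (y + 4)^2*(y + 3)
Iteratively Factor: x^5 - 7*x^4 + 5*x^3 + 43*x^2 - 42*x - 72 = (x - 3)*(x^4 - 4*x^3 - 7*x^2 + 22*x + 24) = (x - 4)*(x - 3)*(x^3 - 7*x - 6) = (x - 4)*(x - 3)*(x + 1)*(x^2 - x - 6) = (x - 4)*(x - 3)^2*(x + 1)*(x + 2)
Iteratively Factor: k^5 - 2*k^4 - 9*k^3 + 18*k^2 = (k - 2)*(k^4 - 9*k^2) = k*(k - 2)*(k^3 - 9*k) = k*(k - 2)*(k + 3)*(k^2 - 3*k) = k*(k - 3)*(k - 2)*(k + 3)*(k)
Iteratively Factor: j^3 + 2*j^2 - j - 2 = (j + 2)*(j^2 - 1) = (j + 1)*(j + 2)*(j - 1)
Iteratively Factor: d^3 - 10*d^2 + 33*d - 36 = (d - 4)*(d^2 - 6*d + 9) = (d - 4)*(d - 3)*(d - 3)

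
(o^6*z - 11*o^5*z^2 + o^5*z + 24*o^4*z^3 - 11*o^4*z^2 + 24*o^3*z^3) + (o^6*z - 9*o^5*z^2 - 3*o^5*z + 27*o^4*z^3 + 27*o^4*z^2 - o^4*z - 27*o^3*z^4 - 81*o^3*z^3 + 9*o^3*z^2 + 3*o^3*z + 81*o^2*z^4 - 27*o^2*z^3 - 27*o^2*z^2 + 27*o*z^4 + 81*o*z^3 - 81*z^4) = 2*o^6*z - 20*o^5*z^2 - 2*o^5*z + 51*o^4*z^3 + 16*o^4*z^2 - o^4*z - 27*o^3*z^4 - 57*o^3*z^3 + 9*o^3*z^2 + 3*o^3*z + 81*o^2*z^4 - 27*o^2*z^3 - 27*o^2*z^2 + 27*o*z^4 + 81*o*z^3 - 81*z^4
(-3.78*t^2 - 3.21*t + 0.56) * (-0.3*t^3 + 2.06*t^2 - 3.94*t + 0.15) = 1.134*t^5 - 6.8238*t^4 + 8.1126*t^3 + 13.234*t^2 - 2.6879*t + 0.084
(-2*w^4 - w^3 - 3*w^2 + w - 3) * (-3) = 6*w^4 + 3*w^3 + 9*w^2 - 3*w + 9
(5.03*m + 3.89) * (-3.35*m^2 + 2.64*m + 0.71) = -16.8505*m^3 + 0.2477*m^2 + 13.8409*m + 2.7619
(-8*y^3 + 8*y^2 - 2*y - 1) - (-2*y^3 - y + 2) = -6*y^3 + 8*y^2 - y - 3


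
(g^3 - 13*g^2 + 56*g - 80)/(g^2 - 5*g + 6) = (g^3 - 13*g^2 + 56*g - 80)/(g^2 - 5*g + 6)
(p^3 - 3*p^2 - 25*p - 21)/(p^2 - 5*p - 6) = (p^2 - 4*p - 21)/(p - 6)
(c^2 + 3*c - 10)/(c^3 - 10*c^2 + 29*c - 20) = (c^2 + 3*c - 10)/(c^3 - 10*c^2 + 29*c - 20)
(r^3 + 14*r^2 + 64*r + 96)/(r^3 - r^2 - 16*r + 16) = (r^2 + 10*r + 24)/(r^2 - 5*r + 4)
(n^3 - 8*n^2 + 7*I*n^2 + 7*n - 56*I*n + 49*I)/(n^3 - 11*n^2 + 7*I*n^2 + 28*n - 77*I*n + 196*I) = (n - 1)/(n - 4)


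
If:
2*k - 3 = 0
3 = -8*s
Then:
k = 3/2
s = -3/8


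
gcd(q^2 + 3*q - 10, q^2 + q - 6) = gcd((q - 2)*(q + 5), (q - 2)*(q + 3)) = q - 2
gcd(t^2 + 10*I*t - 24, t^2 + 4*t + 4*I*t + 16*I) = t + 4*I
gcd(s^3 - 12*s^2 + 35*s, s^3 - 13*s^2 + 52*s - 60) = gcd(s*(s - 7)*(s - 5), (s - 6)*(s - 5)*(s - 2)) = s - 5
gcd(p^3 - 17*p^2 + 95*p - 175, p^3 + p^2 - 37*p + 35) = p - 5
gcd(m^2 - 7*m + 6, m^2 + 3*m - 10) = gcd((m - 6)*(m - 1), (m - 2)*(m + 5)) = 1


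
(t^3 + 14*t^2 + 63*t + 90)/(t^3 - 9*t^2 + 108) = (t^2 + 11*t + 30)/(t^2 - 12*t + 36)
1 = 1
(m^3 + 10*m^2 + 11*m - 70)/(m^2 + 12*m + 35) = m - 2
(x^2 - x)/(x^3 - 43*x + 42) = x/(x^2 + x - 42)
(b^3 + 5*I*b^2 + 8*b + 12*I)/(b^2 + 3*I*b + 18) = (b^2 - I*b + 2)/(b - 3*I)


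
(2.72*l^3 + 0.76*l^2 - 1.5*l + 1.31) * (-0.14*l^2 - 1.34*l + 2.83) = -0.3808*l^5 - 3.7512*l^4 + 6.8892*l^3 + 3.9774*l^2 - 6.0004*l + 3.7073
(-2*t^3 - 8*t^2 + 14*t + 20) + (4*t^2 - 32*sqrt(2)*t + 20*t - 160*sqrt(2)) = -2*t^3 - 4*t^2 - 32*sqrt(2)*t + 34*t - 160*sqrt(2) + 20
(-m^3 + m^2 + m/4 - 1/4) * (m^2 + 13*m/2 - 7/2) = -m^5 - 11*m^4/2 + 41*m^3/4 - 17*m^2/8 - 5*m/2 + 7/8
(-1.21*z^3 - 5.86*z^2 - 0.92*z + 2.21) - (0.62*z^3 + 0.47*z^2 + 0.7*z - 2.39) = -1.83*z^3 - 6.33*z^2 - 1.62*z + 4.6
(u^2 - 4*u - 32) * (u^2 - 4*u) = u^4 - 8*u^3 - 16*u^2 + 128*u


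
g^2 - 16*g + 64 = (g - 8)^2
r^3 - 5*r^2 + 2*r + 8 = (r - 4)*(r - 2)*(r + 1)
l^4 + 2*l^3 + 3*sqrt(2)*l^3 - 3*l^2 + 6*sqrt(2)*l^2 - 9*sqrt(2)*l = l*(l - 1)*(l + 3)*(l + 3*sqrt(2))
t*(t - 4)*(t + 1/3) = t^3 - 11*t^2/3 - 4*t/3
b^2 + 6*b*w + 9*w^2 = (b + 3*w)^2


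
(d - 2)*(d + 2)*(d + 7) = d^3 + 7*d^2 - 4*d - 28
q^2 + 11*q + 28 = (q + 4)*(q + 7)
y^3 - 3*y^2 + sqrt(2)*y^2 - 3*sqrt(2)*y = y*(y - 3)*(y + sqrt(2))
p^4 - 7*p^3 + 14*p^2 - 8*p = p*(p - 4)*(p - 2)*(p - 1)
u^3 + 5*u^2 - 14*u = u*(u - 2)*(u + 7)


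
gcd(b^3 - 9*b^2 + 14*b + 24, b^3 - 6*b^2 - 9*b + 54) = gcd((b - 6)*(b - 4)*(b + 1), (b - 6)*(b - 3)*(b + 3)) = b - 6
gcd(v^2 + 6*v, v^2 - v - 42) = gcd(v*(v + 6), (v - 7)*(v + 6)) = v + 6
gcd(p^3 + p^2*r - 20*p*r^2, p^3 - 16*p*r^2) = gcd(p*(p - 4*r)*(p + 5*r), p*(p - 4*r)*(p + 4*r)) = p^2 - 4*p*r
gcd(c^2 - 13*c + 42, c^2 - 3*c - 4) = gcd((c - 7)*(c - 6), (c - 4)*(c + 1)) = 1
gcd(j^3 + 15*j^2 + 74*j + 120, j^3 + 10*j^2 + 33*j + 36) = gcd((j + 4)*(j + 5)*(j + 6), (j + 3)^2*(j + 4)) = j + 4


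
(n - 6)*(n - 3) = n^2 - 9*n + 18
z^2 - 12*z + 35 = (z - 7)*(z - 5)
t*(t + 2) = t^2 + 2*t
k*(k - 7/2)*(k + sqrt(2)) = k^3 - 7*k^2/2 + sqrt(2)*k^2 - 7*sqrt(2)*k/2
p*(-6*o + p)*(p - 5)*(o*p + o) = -6*o^2*p^3 + 24*o^2*p^2 + 30*o^2*p + o*p^4 - 4*o*p^3 - 5*o*p^2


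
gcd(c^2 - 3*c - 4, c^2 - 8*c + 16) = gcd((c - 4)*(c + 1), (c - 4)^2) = c - 4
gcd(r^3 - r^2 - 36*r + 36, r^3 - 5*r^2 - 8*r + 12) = r^2 - 7*r + 6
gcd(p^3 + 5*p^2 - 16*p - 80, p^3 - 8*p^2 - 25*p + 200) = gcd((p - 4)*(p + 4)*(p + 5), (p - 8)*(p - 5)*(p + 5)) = p + 5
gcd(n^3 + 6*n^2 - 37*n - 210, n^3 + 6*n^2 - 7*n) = n + 7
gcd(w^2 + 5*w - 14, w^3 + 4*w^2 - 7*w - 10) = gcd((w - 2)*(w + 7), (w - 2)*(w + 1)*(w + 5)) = w - 2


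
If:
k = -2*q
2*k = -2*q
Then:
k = 0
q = 0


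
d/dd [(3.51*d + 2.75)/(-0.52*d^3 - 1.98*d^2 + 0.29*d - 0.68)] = (3.6504*d^3 + 11.2398*d^2 + 10.89*d - 3.1843)/(0.2704*d^6 + 2.0592*d^5 + 3.6188*d^4 - 0.4412*d^3 + 2.7769*d^2 - 0.3944*d + 0.4624)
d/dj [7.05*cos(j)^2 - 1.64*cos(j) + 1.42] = (1.64 - 14.1*cos(j))*sin(j)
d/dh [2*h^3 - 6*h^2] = 6*h*(h - 2)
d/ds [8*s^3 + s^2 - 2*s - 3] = 24*s^2 + 2*s - 2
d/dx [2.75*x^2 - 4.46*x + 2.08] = 5.5*x - 4.46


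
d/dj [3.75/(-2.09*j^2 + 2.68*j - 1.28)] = (15.675*j - 10.05)/(2.09*j^2 - 2.68*j + 1.28)^2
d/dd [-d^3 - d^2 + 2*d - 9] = -3*d^2 - 2*d + 2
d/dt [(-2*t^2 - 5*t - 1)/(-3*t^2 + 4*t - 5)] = (-23*t^2 + 14*t + 29)/(9*t^4 - 24*t^3 + 46*t^2 - 40*t + 25)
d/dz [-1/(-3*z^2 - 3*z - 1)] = 3*(-2*z - 1)/(3*z^2 + 3*z + 1)^2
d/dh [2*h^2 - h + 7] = 4*h - 1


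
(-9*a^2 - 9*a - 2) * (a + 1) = -9*a^3 - 18*a^2 - 11*a - 2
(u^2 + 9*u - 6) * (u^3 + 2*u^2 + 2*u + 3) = u^5 + 11*u^4 + 14*u^3 + 9*u^2 + 15*u - 18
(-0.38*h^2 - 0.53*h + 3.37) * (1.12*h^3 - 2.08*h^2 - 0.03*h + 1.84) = -0.4256*h^5 + 0.1968*h^4 + 4.8882*h^3 - 7.6929*h^2 - 1.0763*h + 6.2008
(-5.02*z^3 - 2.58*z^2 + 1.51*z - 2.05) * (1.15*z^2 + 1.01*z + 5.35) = -5.773*z^5 - 8.0372*z^4 - 27.7263*z^3 - 14.6354*z^2 + 6.008*z - 10.9675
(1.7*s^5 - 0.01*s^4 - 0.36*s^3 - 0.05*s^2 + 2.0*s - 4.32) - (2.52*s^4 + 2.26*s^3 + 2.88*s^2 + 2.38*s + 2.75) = 1.7*s^5 - 2.53*s^4 - 2.62*s^3 - 2.93*s^2 - 0.38*s - 7.07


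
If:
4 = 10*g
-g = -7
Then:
No Solution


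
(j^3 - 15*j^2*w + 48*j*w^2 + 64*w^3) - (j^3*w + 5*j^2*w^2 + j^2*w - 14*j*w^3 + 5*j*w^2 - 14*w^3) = -j^3*w + j^3 - 5*j^2*w^2 - 16*j^2*w + 14*j*w^3 + 43*j*w^2 + 78*w^3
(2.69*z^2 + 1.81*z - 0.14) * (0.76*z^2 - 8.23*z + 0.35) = 2.0444*z^4 - 20.7631*z^3 - 14.0612*z^2 + 1.7857*z - 0.049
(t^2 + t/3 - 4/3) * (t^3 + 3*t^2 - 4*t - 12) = t^5 + 10*t^4/3 - 13*t^3/3 - 52*t^2/3 + 4*t/3 + 16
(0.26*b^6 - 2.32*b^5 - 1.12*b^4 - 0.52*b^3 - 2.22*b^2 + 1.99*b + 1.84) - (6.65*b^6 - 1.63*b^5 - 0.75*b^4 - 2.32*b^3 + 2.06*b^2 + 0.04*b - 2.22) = -6.39*b^6 - 0.69*b^5 - 0.37*b^4 + 1.8*b^3 - 4.28*b^2 + 1.95*b + 4.06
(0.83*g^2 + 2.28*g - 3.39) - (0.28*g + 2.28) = 0.83*g^2 + 2.0*g - 5.67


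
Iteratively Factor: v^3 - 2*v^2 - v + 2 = (v - 2)*(v^2 - 1) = (v - 2)*(v + 1)*(v - 1)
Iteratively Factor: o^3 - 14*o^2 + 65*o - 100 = (o - 5)*(o^2 - 9*o + 20) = (o - 5)*(o - 4)*(o - 5)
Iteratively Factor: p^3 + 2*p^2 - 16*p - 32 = (p + 2)*(p^2 - 16) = (p - 4)*(p + 2)*(p + 4)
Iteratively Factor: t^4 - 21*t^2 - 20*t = (t + 1)*(t^3 - t^2 - 20*t) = (t + 1)*(t + 4)*(t^2 - 5*t) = t*(t + 1)*(t + 4)*(t - 5)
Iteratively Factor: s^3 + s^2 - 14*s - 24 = (s + 3)*(s^2 - 2*s - 8) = (s + 2)*(s + 3)*(s - 4)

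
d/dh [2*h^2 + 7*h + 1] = 4*h + 7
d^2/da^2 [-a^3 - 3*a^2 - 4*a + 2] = -6*a - 6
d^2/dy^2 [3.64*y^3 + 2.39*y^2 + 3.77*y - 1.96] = 21.84*y + 4.78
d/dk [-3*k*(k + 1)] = -6*k - 3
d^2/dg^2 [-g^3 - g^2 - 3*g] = -6*g - 2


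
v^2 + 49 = (v - 7*I)*(v + 7*I)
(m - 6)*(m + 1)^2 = m^3 - 4*m^2 - 11*m - 6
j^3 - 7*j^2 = j^2*(j - 7)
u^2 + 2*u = u*(u + 2)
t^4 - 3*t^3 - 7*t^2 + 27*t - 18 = (t - 3)*(t - 2)*(t - 1)*(t + 3)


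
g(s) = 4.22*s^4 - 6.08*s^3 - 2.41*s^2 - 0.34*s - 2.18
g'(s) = 16.88*s^3 - 18.24*s^2 - 4.82*s - 0.34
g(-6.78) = 10701.52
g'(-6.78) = -6067.04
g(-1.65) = 50.41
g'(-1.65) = -117.87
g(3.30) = 252.41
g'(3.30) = 391.74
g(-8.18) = 22061.27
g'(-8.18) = -10420.55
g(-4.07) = 1527.14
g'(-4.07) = -1420.90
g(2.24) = 22.87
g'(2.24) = 87.06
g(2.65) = 74.96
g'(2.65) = 172.93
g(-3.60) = 960.28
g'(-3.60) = -1006.93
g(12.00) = 76646.38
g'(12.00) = 26483.90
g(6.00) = 4064.86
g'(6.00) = 2960.18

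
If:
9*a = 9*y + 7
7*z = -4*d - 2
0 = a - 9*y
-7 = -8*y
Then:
No Solution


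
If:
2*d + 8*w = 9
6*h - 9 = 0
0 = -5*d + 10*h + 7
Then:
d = 22/5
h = 3/2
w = 1/40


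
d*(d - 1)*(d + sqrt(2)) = d^3 - d^2 + sqrt(2)*d^2 - sqrt(2)*d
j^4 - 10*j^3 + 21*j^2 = j^2*(j - 7)*(j - 3)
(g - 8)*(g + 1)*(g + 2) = g^3 - 5*g^2 - 22*g - 16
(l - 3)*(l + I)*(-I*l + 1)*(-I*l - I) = -l^4 + 2*l^3 - 2*I*l^3 + 4*l^2 + 4*I*l^2 - 2*l + 6*I*l - 3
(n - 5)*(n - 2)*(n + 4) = n^3 - 3*n^2 - 18*n + 40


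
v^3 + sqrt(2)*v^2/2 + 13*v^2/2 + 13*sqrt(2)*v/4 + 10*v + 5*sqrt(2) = (v + 5/2)*(v + 4)*(v + sqrt(2)/2)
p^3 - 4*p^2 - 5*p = p*(p - 5)*(p + 1)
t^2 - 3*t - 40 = (t - 8)*(t + 5)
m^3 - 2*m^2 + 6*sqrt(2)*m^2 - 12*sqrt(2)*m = m*(m - 2)*(m + 6*sqrt(2))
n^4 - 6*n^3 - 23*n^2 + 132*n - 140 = (n - 7)*(n - 2)^2*(n + 5)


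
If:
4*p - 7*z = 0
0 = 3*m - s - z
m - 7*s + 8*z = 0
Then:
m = 3*z/4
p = 7*z/4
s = 5*z/4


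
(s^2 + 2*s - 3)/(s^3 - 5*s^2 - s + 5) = (s + 3)/(s^2 - 4*s - 5)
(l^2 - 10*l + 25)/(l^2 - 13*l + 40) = (l - 5)/(l - 8)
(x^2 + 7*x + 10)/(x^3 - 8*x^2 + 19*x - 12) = (x^2 + 7*x + 10)/(x^3 - 8*x^2 + 19*x - 12)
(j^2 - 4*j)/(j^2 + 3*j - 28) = j/(j + 7)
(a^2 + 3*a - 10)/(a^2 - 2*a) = (a + 5)/a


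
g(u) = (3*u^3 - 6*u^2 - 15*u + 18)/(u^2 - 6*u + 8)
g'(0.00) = -0.19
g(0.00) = 2.25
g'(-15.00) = 2.90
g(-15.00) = -34.77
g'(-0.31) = 0.42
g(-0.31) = 2.21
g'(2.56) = -29.15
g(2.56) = 11.64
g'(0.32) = -1.12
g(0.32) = 2.05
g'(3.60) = -168.09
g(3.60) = -40.95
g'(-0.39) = 0.55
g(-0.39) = 2.17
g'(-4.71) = 2.51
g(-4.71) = -6.12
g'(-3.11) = 2.24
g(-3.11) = -2.30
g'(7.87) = 1.02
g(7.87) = 43.61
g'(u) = (6 - 2*u)*(3*u^3 - 6*u^2 - 15*u + 18)/(u^2 - 6*u + 8)^2 + (9*u^2 - 12*u - 15)/(u^2 - 6*u + 8) = 3*(u^4 - 12*u^3 + 41*u^2 - 44*u - 4)/(u^4 - 12*u^3 + 52*u^2 - 96*u + 64)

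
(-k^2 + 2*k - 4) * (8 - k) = k^3 - 10*k^2 + 20*k - 32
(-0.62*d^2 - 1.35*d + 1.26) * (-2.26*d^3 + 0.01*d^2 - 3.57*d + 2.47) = 1.4012*d^5 + 3.0448*d^4 - 0.6477*d^3 + 3.3007*d^2 - 7.8327*d + 3.1122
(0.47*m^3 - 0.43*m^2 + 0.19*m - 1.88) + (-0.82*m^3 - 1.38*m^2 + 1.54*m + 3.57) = -0.35*m^3 - 1.81*m^2 + 1.73*m + 1.69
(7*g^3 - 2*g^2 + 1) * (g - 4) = 7*g^4 - 30*g^3 + 8*g^2 + g - 4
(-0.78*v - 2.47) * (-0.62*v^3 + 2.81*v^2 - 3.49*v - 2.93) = 0.4836*v^4 - 0.6604*v^3 - 4.2185*v^2 + 10.9057*v + 7.2371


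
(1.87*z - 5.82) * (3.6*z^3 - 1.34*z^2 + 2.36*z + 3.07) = 6.732*z^4 - 23.4578*z^3 + 12.212*z^2 - 7.9943*z - 17.8674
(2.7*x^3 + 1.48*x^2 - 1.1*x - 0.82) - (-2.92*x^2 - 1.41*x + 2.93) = 2.7*x^3 + 4.4*x^2 + 0.31*x - 3.75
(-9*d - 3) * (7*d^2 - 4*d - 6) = -63*d^3 + 15*d^2 + 66*d + 18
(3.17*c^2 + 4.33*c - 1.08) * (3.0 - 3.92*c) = -12.4264*c^3 - 7.4636*c^2 + 17.2236*c - 3.24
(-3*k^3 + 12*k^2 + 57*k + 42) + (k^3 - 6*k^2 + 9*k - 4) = -2*k^3 + 6*k^2 + 66*k + 38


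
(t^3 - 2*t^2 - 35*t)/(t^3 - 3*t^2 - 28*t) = (t + 5)/(t + 4)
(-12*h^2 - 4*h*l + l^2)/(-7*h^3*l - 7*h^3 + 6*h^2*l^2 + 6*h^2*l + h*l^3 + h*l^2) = (-12*h^2 - 4*h*l + l^2)/(h*(-7*h^2*l - 7*h^2 + 6*h*l^2 + 6*h*l + l^3 + l^2))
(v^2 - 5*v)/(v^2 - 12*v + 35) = v/(v - 7)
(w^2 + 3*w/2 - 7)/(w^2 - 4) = (w + 7/2)/(w + 2)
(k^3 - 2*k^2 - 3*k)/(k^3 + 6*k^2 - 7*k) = (k^2 - 2*k - 3)/(k^2 + 6*k - 7)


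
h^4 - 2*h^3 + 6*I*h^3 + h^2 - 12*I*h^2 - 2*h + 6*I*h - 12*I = (h - 2)*(h - I)*(h + I)*(h + 6*I)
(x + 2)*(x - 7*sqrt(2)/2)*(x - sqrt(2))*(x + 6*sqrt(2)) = x^4 + 2*x^3 + 3*sqrt(2)*x^3/2 - 47*x^2 + 3*sqrt(2)*x^2 - 94*x + 42*sqrt(2)*x + 84*sqrt(2)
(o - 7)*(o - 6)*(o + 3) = o^3 - 10*o^2 + 3*o + 126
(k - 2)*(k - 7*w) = k^2 - 7*k*w - 2*k + 14*w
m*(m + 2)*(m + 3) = m^3 + 5*m^2 + 6*m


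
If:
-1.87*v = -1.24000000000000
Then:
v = 0.66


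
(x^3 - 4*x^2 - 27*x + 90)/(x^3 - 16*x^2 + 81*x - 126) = (x + 5)/(x - 7)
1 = 1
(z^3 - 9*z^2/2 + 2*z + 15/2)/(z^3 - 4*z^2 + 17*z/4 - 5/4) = 2*(z^2 - 2*z - 3)/(2*z^2 - 3*z + 1)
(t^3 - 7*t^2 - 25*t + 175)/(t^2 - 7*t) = t - 25/t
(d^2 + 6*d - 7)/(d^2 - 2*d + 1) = (d + 7)/(d - 1)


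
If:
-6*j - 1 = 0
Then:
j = -1/6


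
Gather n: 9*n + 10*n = 19*n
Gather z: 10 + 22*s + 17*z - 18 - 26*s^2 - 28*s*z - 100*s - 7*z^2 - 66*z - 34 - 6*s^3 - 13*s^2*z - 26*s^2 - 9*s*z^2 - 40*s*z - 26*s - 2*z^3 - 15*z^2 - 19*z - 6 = -6*s^3 - 52*s^2 - 104*s - 2*z^3 + z^2*(-9*s - 22) + z*(-13*s^2 - 68*s - 68) - 48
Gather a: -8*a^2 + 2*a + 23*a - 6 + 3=-8*a^2 + 25*a - 3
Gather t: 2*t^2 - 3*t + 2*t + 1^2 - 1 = 2*t^2 - t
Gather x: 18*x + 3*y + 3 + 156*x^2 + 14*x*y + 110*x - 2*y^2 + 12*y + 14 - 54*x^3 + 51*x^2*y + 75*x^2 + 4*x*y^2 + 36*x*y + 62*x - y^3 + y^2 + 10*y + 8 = -54*x^3 + x^2*(51*y + 231) + x*(4*y^2 + 50*y + 190) - y^3 - y^2 + 25*y + 25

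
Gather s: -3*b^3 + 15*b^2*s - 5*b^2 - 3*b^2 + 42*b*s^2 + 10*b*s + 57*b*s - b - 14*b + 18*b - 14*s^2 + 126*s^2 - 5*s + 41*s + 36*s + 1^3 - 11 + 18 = -3*b^3 - 8*b^2 + 3*b + s^2*(42*b + 112) + s*(15*b^2 + 67*b + 72) + 8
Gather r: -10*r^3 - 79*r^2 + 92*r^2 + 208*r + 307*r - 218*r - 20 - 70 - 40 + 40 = -10*r^3 + 13*r^2 + 297*r - 90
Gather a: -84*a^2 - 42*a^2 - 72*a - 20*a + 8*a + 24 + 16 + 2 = -126*a^2 - 84*a + 42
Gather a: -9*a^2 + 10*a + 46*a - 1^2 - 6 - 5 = -9*a^2 + 56*a - 12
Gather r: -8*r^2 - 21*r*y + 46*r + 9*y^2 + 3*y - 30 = -8*r^2 + r*(46 - 21*y) + 9*y^2 + 3*y - 30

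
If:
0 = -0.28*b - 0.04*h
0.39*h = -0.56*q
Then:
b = 0.205128205128205*q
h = -1.43589743589744*q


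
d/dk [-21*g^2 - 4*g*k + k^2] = -4*g + 2*k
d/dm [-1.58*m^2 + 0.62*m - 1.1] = 0.62 - 3.16*m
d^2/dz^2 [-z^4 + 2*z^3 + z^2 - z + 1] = -12*z^2 + 12*z + 2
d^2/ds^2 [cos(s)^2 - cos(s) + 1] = cos(s) - 2*cos(2*s)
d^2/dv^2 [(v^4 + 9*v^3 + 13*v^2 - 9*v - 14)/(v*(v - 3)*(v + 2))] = 2*(29*v^3 - 21*v^2 + 63*v - 63)/(v^3*(v^3 - 9*v^2 + 27*v - 27))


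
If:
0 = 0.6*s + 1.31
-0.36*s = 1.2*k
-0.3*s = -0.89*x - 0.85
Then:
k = 0.66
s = -2.18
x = -1.69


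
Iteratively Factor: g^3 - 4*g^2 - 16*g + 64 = (g - 4)*(g^2 - 16) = (g - 4)^2*(g + 4)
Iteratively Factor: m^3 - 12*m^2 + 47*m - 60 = (m - 4)*(m^2 - 8*m + 15) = (m - 5)*(m - 4)*(m - 3)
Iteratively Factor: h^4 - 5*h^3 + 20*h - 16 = (h - 2)*(h^3 - 3*h^2 - 6*h + 8) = (h - 2)*(h - 1)*(h^2 - 2*h - 8) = (h - 2)*(h - 1)*(h + 2)*(h - 4)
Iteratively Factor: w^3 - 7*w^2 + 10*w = (w - 2)*(w^2 - 5*w) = w*(w - 2)*(w - 5)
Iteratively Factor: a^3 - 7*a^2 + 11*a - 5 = (a - 1)*(a^2 - 6*a + 5) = (a - 5)*(a - 1)*(a - 1)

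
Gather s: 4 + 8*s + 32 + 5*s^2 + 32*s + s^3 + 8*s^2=s^3 + 13*s^2 + 40*s + 36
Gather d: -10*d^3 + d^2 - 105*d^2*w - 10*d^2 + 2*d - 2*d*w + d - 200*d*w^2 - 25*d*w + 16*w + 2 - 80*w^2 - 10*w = -10*d^3 + d^2*(-105*w - 9) + d*(-200*w^2 - 27*w + 3) - 80*w^2 + 6*w + 2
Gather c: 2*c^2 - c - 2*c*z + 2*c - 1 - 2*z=2*c^2 + c*(1 - 2*z) - 2*z - 1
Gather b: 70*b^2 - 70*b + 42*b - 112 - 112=70*b^2 - 28*b - 224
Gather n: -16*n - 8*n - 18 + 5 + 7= -24*n - 6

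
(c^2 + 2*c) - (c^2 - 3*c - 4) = 5*c + 4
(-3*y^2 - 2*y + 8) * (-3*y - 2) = 9*y^3 + 12*y^2 - 20*y - 16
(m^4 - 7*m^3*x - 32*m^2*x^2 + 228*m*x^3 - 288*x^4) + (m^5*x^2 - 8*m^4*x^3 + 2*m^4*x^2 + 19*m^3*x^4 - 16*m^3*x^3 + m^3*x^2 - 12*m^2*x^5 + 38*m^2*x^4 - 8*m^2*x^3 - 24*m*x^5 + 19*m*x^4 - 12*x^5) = m^5*x^2 - 8*m^4*x^3 + 2*m^4*x^2 + m^4 + 19*m^3*x^4 - 16*m^3*x^3 + m^3*x^2 - 7*m^3*x - 12*m^2*x^5 + 38*m^2*x^4 - 8*m^2*x^3 - 32*m^2*x^2 - 24*m*x^5 + 19*m*x^4 + 228*m*x^3 - 12*x^5 - 288*x^4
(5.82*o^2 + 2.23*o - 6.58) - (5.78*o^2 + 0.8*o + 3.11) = 0.04*o^2 + 1.43*o - 9.69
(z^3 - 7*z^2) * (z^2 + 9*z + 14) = z^5 + 2*z^4 - 49*z^3 - 98*z^2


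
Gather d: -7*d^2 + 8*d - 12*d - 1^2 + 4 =-7*d^2 - 4*d + 3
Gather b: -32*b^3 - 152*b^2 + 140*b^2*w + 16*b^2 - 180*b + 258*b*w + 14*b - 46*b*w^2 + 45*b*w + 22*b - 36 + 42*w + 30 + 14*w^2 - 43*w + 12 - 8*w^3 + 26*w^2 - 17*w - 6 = -32*b^3 + b^2*(140*w - 136) + b*(-46*w^2 + 303*w - 144) - 8*w^3 + 40*w^2 - 18*w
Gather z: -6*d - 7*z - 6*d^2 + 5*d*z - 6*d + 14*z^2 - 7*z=-6*d^2 - 12*d + 14*z^2 + z*(5*d - 14)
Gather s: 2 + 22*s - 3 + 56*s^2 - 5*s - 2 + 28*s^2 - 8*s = 84*s^2 + 9*s - 3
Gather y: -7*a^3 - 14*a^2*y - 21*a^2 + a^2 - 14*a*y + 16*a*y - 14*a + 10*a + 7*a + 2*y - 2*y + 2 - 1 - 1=-7*a^3 - 20*a^2 + 3*a + y*(-14*a^2 + 2*a)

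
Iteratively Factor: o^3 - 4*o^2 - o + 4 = (o - 4)*(o^2 - 1) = (o - 4)*(o + 1)*(o - 1)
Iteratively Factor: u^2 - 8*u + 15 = (u - 3)*(u - 5)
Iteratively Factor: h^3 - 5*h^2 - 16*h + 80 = (h - 5)*(h^2 - 16) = (h - 5)*(h - 4)*(h + 4)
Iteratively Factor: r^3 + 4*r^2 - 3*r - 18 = (r + 3)*(r^2 + r - 6) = (r + 3)^2*(r - 2)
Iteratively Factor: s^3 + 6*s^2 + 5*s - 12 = (s - 1)*(s^2 + 7*s + 12) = (s - 1)*(s + 4)*(s + 3)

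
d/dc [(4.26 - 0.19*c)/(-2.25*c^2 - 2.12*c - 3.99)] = (-0.4275*c^2 + 19.17*c + 9.7893)/(5.0625*c^4 + 9.54*c^3 + 22.4494*c^2 + 16.9176*c + 15.9201)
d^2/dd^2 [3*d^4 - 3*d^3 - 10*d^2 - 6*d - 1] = 36*d^2 - 18*d - 20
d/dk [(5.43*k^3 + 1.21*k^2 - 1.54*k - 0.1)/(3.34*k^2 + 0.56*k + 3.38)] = (18.1362*k^4 + 6.0816*k^3 + 60.8814*k^2 + 8.8476*k - 5.1492)/(11.1556*k^4 + 3.7408*k^3 + 22.892*k^2 + 3.7856*k + 11.4244)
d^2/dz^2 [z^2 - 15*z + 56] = 2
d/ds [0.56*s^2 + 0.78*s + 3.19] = 1.12*s + 0.78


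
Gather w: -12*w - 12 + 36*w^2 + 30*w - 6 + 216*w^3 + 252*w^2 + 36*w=216*w^3 + 288*w^2 + 54*w - 18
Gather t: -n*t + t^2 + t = t^2 + t*(1 - n)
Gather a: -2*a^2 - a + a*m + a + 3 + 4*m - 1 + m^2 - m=-2*a^2 + a*m + m^2 + 3*m + 2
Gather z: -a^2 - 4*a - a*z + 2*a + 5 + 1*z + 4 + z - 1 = -a^2 - 2*a + z*(2 - a) + 8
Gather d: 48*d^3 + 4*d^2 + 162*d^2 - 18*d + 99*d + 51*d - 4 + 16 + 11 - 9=48*d^3 + 166*d^2 + 132*d + 14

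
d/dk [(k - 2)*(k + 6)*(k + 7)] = 3*k^2 + 22*k + 16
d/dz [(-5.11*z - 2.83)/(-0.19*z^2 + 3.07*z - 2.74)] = (-0.9709*z^2 - 1.0754*z + 22.6895)/(0.0361*z^4 - 1.1666*z^3 + 10.4661*z^2 - 16.8236*z + 7.5076)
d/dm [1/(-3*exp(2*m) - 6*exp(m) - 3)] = 2*(exp(m) + 1)*exp(m)/(3*(exp(2*m) + 2*exp(m) + 1)^2)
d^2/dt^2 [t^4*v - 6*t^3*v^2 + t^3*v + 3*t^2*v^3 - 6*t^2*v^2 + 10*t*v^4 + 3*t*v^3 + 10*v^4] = 6*v*(2*t^2 - 6*t*v + t + v^2 - 2*v)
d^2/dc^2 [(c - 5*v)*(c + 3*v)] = 2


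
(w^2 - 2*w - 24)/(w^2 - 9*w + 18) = (w + 4)/(w - 3)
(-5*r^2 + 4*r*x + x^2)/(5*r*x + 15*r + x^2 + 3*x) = (-r + x)/(x + 3)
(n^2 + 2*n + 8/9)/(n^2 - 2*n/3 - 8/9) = (3*n + 4)/(3*n - 4)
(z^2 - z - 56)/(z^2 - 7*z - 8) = (z + 7)/(z + 1)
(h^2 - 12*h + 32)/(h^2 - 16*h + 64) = (h - 4)/(h - 8)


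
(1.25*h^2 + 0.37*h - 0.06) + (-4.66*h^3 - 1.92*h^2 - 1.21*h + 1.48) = -4.66*h^3 - 0.67*h^2 - 0.84*h + 1.42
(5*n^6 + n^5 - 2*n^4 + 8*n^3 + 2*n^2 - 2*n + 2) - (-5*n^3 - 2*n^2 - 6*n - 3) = 5*n^6 + n^5 - 2*n^4 + 13*n^3 + 4*n^2 + 4*n + 5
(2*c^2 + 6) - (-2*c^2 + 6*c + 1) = 4*c^2 - 6*c + 5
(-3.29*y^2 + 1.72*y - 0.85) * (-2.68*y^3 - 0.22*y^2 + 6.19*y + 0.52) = 8.8172*y^5 - 3.8858*y^4 - 18.4655*y^3 + 9.123*y^2 - 4.3671*y - 0.442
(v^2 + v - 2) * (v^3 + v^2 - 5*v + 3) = v^5 + 2*v^4 - 6*v^3 - 4*v^2 + 13*v - 6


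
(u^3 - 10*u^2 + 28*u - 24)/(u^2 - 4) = (u^2 - 8*u + 12)/(u + 2)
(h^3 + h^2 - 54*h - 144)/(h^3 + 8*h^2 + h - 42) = (h^2 - 2*h - 48)/(h^2 + 5*h - 14)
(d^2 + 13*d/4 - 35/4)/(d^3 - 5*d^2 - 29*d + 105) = (d - 7/4)/(d^2 - 10*d + 21)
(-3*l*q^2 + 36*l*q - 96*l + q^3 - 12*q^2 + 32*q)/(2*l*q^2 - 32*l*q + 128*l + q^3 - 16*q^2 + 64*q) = (-3*l*q + 12*l + q^2 - 4*q)/(2*l*q - 16*l + q^2 - 8*q)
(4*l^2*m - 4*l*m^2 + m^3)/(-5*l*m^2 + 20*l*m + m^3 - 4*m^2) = (-4*l^2 + 4*l*m - m^2)/(5*l*m - 20*l - m^2 + 4*m)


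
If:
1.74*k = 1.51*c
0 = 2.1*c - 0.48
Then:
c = 0.23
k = 0.20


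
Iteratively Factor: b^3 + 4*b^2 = (b + 4)*(b^2) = b*(b + 4)*(b)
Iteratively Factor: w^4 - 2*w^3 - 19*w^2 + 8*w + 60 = (w - 2)*(w^3 - 19*w - 30) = (w - 2)*(w + 2)*(w^2 - 2*w - 15) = (w - 2)*(w + 2)*(w + 3)*(w - 5)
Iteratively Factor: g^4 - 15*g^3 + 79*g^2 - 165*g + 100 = (g - 5)*(g^3 - 10*g^2 + 29*g - 20) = (g - 5)^2*(g^2 - 5*g + 4) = (g - 5)^2*(g - 1)*(g - 4)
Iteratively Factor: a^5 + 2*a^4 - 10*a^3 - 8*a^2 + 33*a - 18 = (a - 2)*(a^4 + 4*a^3 - 2*a^2 - 12*a + 9) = (a - 2)*(a + 3)*(a^3 + a^2 - 5*a + 3) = (a - 2)*(a - 1)*(a + 3)*(a^2 + 2*a - 3) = (a - 2)*(a - 1)^2*(a + 3)*(a + 3)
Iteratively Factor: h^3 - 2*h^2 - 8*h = (h + 2)*(h^2 - 4*h) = (h - 4)*(h + 2)*(h)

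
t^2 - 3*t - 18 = (t - 6)*(t + 3)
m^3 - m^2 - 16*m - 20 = (m - 5)*(m + 2)^2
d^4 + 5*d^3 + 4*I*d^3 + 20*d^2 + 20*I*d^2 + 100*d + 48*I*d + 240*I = (d + 5)*(d - 4*I)*(d + 2*I)*(d + 6*I)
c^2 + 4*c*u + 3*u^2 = (c + u)*(c + 3*u)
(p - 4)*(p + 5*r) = p^2 + 5*p*r - 4*p - 20*r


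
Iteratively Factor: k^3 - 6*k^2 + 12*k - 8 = (k - 2)*(k^2 - 4*k + 4) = (k - 2)^2*(k - 2)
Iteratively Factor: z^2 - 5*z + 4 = (z - 1)*(z - 4)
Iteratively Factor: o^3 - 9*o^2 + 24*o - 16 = (o - 4)*(o^2 - 5*o + 4) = (o - 4)^2*(o - 1)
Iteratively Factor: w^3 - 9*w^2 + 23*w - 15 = (w - 1)*(w^2 - 8*w + 15) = (w - 5)*(w - 1)*(w - 3)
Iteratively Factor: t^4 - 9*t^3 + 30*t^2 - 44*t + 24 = (t - 2)*(t^3 - 7*t^2 + 16*t - 12) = (t - 3)*(t - 2)*(t^2 - 4*t + 4) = (t - 3)*(t - 2)^2*(t - 2)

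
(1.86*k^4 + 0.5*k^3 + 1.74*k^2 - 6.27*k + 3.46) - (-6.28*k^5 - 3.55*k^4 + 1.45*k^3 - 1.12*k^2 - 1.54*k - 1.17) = 6.28*k^5 + 5.41*k^4 - 0.95*k^3 + 2.86*k^2 - 4.73*k + 4.63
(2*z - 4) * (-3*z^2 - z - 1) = -6*z^3 + 10*z^2 + 2*z + 4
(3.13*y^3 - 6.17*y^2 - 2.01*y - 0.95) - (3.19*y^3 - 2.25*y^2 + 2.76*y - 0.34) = -0.0600000000000001*y^3 - 3.92*y^2 - 4.77*y - 0.61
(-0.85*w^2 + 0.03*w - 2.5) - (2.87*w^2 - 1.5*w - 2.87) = -3.72*w^2 + 1.53*w + 0.37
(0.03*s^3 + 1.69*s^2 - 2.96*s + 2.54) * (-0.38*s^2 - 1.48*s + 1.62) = -0.0114*s^5 - 0.6866*s^4 - 1.3278*s^3 + 6.1534*s^2 - 8.5544*s + 4.1148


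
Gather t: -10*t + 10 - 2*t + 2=12 - 12*t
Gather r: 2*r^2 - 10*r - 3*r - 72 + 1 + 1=2*r^2 - 13*r - 70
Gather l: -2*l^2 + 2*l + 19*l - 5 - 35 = -2*l^2 + 21*l - 40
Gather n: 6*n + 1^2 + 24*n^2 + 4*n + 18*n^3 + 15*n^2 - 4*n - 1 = 18*n^3 + 39*n^2 + 6*n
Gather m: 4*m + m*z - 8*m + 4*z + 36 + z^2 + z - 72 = m*(z - 4) + z^2 + 5*z - 36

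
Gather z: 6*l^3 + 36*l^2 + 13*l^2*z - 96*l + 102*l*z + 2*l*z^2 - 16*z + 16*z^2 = 6*l^3 + 36*l^2 - 96*l + z^2*(2*l + 16) + z*(13*l^2 + 102*l - 16)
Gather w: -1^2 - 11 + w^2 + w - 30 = w^2 + w - 42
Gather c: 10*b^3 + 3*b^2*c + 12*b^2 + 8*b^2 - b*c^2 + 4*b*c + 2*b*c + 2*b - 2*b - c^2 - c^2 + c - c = 10*b^3 + 20*b^2 + c^2*(-b - 2) + c*(3*b^2 + 6*b)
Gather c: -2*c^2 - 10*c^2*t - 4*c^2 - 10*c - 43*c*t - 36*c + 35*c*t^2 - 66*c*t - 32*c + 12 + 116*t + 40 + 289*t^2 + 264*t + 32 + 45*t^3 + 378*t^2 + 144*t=c^2*(-10*t - 6) + c*(35*t^2 - 109*t - 78) + 45*t^3 + 667*t^2 + 524*t + 84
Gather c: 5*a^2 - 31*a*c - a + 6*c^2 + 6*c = 5*a^2 - a + 6*c^2 + c*(6 - 31*a)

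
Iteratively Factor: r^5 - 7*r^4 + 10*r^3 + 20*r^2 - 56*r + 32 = (r - 2)*(r^4 - 5*r^3 + 20*r - 16) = (r - 4)*(r - 2)*(r^3 - r^2 - 4*r + 4) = (r - 4)*(r - 2)*(r - 1)*(r^2 - 4) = (r - 4)*(r - 2)^2*(r - 1)*(r + 2)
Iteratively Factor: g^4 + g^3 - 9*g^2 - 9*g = (g - 3)*(g^3 + 4*g^2 + 3*g) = (g - 3)*(g + 1)*(g^2 + 3*g) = (g - 3)*(g + 1)*(g + 3)*(g)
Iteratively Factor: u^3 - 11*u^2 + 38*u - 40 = (u - 4)*(u^2 - 7*u + 10) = (u - 4)*(u - 2)*(u - 5)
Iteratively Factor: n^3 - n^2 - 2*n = (n - 2)*(n^2 + n) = n*(n - 2)*(n + 1)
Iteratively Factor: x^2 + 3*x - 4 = (x - 1)*(x + 4)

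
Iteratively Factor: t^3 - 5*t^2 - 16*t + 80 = (t + 4)*(t^2 - 9*t + 20) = (t - 4)*(t + 4)*(t - 5)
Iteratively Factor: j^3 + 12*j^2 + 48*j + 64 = (j + 4)*(j^2 + 8*j + 16) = (j + 4)^2*(j + 4)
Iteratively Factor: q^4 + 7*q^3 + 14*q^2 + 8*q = (q + 4)*(q^3 + 3*q^2 + 2*q) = (q + 2)*(q + 4)*(q^2 + q) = q*(q + 2)*(q + 4)*(q + 1)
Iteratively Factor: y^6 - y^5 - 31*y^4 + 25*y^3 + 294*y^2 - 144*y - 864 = (y + 2)*(y^5 - 3*y^4 - 25*y^3 + 75*y^2 + 144*y - 432) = (y - 3)*(y + 2)*(y^4 - 25*y^2 + 144) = (y - 3)^2*(y + 2)*(y^3 + 3*y^2 - 16*y - 48) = (y - 4)*(y - 3)^2*(y + 2)*(y^2 + 7*y + 12) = (y - 4)*(y - 3)^2*(y + 2)*(y + 3)*(y + 4)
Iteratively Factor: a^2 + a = (a)*(a + 1)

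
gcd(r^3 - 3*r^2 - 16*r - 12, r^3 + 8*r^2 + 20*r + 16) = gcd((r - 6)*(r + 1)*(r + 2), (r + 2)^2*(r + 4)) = r + 2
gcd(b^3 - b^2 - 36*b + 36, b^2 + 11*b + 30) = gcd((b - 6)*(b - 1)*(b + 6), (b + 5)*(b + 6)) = b + 6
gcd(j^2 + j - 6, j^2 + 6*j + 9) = j + 3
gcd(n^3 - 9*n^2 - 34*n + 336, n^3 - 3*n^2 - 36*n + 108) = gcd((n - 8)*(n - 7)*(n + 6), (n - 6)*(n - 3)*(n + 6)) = n + 6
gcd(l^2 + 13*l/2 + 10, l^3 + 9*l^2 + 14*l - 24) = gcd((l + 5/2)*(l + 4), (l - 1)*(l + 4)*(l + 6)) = l + 4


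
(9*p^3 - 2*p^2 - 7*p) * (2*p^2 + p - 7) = 18*p^5 + 5*p^4 - 79*p^3 + 7*p^2 + 49*p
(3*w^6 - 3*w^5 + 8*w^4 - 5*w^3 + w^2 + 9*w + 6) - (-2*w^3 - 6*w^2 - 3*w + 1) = 3*w^6 - 3*w^5 + 8*w^4 - 3*w^3 + 7*w^2 + 12*w + 5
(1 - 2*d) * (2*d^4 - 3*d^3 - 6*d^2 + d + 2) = -4*d^5 + 8*d^4 + 9*d^3 - 8*d^2 - 3*d + 2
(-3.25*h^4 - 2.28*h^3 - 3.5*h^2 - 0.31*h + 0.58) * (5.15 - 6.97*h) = 22.6525*h^5 - 0.845900000000002*h^4 + 12.653*h^3 - 15.8643*h^2 - 5.6391*h + 2.987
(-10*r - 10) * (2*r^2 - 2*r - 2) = -20*r^3 + 40*r + 20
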